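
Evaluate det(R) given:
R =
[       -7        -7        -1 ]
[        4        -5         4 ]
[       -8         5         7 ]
det(R) = 825

Expand along row 0 (cofactor expansion): det(R) = a*(e*i - f*h) - b*(d*i - f*g) + c*(d*h - e*g), where the 3×3 is [[a, b, c], [d, e, f], [g, h, i]].
Minor M_00 = (-5)*(7) - (4)*(5) = -35 - 20 = -55.
Minor M_01 = (4)*(7) - (4)*(-8) = 28 + 32 = 60.
Minor M_02 = (4)*(5) - (-5)*(-8) = 20 - 40 = -20.
det(R) = (-7)*(-55) - (-7)*(60) + (-1)*(-20) = 385 + 420 + 20 = 825.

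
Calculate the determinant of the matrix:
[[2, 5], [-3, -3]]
9

For a 2×2 matrix [[a, b], [c, d]], det = ad - bc
det = (2)(-3) - (5)(-3) = -6 - -15 = 9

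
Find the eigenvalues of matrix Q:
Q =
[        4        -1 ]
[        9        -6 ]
λ = -5, 3

Solve det(Q - λI) = 0. For a 2×2 matrix the characteristic equation is λ² - (trace)λ + det = 0.
trace(Q) = a + d = 4 - 6 = -2.
det(Q) = a*d - b*c = (4)*(-6) - (-1)*(9) = -24 + 9 = -15.
Characteristic equation: λ² - (-2)λ + (-15) = 0.
Discriminant = (-2)² - 4*(-15) = 4 + 60 = 64.
λ = (-2 ± √64) / 2 = (-2 ± 8) / 2 = -5, 3.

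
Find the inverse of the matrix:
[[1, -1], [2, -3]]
[[3, -1], [2, -1]]

For [[a,b],[c,d]], inverse = (1/det)·[[d,-b],[-c,a]]
det = 1·-3 - -1·2 = -1
Inverse = (1/-1)·[[-3, 1], [-2, 1]]
        = [[3, -1], [2, -1]]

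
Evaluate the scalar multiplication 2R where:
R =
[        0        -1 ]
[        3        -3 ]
2R =
[        0        -2 ]
[        6        -6 ]

Scalar multiplication is elementwise: (2R)[i][j] = 2 * R[i][j].
  (2R)[0][0] = 2 * (0) = 0
  (2R)[0][1] = 2 * (-1) = -2
  (2R)[1][0] = 2 * (3) = 6
  (2R)[1][1] = 2 * (-3) = -6
2R =
[        0        -2 ]
[        6        -6 ]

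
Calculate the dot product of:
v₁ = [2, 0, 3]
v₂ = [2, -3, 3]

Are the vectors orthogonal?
13, No

The dot product is the sum of products of corresponding components.
v₁·v₂ = (2)*(2) + (0)*(-3) + (3)*(3) = 4 + 0 + 9 = 13.
Two vectors are orthogonal iff their dot product is 0; here the dot product is 13, so the vectors are not orthogonal.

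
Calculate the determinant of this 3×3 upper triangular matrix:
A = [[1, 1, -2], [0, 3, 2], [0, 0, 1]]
3

The determinant of a triangular matrix is the product of its diagonal entries (the off-diagonal entries above the diagonal do not affect it).
det(A) = (1) * (3) * (1) = 3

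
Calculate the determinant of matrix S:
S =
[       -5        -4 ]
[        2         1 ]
det(S) = 3

For a 2×2 matrix [[a, b], [c, d]], det = a*d - b*c.
det(S) = (-5)*(1) - (-4)*(2) = -5 + 8 = 3.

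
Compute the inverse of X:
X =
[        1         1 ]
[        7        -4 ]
det(X) = -11
X⁻¹ =
[     4/11      1/11 ]
[     7/11     -1/11 ]

For a 2×2 matrix X = [[a, b], [c, d]] with det(X) ≠ 0, X⁻¹ = (1/det(X)) * [[d, -b], [-c, a]].
det(X) = (1)*(-4) - (1)*(7) = -4 - 7 = -11.
X⁻¹ = (1/-11) * [[-4, -1], [-7, 1]].
Dividing each entry by -11 and reducing:
X⁻¹ =
[     4/11      1/11 ]
[     7/11     -1/11 ]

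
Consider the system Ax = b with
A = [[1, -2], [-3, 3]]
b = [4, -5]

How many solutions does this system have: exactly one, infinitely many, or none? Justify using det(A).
Exactly one solution

Compute det(A) = (1)*(3) - (-2)*(-3) = -3.
Because det(A) ≠ 0, A is invertible and Ax = b has a unique solution for every b (here x = A⁻¹ b).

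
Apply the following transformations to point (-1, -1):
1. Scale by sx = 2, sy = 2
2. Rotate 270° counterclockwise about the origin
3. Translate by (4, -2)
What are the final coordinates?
(2, 0)

Step 1: Scale → (-2, -2)
Step 2: Rotate 270° → (-2, 2)
Step 3: Translate → (2, 0)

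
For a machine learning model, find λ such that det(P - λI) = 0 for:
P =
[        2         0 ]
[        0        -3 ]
λ = -3, 2

Solve det(P - λI) = 0. For a 2×2 matrix the characteristic equation is λ² - (trace)λ + det = 0.
trace(P) = a + d = 2 - 3 = -1.
det(P) = a*d - b*c = (2)*(-3) - (0)*(0) = -6 - 0 = -6.
Characteristic equation: λ² - (-1)λ + (-6) = 0.
Discriminant = (-1)² - 4*(-6) = 1 + 24 = 25.
λ = (-1 ± √25) / 2 = (-1 ± 5) / 2 = -3, 2.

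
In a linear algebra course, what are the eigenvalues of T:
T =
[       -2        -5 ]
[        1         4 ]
λ = -1, 3

Solve det(T - λI) = 0. For a 2×2 matrix the characteristic equation is λ² - (trace)λ + det = 0.
trace(T) = a + d = -2 + 4 = 2.
det(T) = a*d - b*c = (-2)*(4) - (-5)*(1) = -8 + 5 = -3.
Characteristic equation: λ² - (2)λ + (-3) = 0.
Discriminant = (2)² - 4*(-3) = 4 + 12 = 16.
λ = (2 ± √16) / 2 = (2 ± 4) / 2 = -1, 3.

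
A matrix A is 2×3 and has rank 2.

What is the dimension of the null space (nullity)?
1

The rank-nullity theorem for an m×n matrix states:
rank(A) + nullity(A) = n (the number of columns).
Here n = 3 and rank(A) = 2, so nullity(A) = 3 - 2 = 1.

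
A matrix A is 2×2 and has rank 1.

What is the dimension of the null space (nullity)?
1

The rank-nullity theorem for an m×n matrix states:
rank(A) + nullity(A) = n (the number of columns).
Here n = 2 and rank(A) = 1, so nullity(A) = 2 - 1 = 1.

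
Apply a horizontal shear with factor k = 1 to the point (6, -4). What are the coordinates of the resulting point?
(2, -4)

Shear matrix for horizontal shear with factor k = 1:
[[1, 1], [0, 1]]
Result: (6, -4) → (2, -4)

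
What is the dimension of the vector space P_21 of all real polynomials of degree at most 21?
Dimension = 22

A polynomial of degree at most 21 can be written as a₀ + a₁x + a₂x² + … + a_21x^21, with 22 free coefficients a₀, …, a_21.
The set {1, x, x², …, x^21} is a basis: it spans P_21 (every such polynomial is a linear combination of these) and is linearly independent (a polynomial is zero iff all its coefficients are zero).
Therefore dim(P_21) = 21 + 1 = 22.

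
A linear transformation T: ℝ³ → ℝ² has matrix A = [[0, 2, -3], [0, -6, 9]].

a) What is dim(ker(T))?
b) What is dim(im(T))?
dim(ker) = 2, dim(im) = 1

Observe that row 2 = -3 × row 1 (so the rows are linearly dependent).
Thus rank(A) = 1 (only one linearly independent row).
dim(im(T)) = rank(A) = 1.
By the rank-nullity theorem applied to T: ℝ³ → ℝ², rank(A) + nullity(A) = 3 (the domain dimension), so dim(ker(T)) = 3 - 1 = 2.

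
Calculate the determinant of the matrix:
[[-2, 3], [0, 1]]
-2

For a 2×2 matrix [[a, b], [c, d]], det = ad - bc
det = (-2)(1) - (3)(0) = -2 - 0 = -2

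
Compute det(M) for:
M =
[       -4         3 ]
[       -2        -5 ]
det(M) = 26

For a 2×2 matrix [[a, b], [c, d]], det = a*d - b*c.
det(M) = (-4)*(-5) - (3)*(-2) = 20 + 6 = 26.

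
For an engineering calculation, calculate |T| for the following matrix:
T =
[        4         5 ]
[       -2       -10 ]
det(T) = -30

For a 2×2 matrix [[a, b], [c, d]], det = a*d - b*c.
det(T) = (4)*(-10) - (5)*(-2) = -40 + 10 = -30.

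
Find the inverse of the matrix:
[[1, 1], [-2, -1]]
[[-1, -1], [2, 1]]

For [[a,b],[c,d]], inverse = (1/det)·[[d,-b],[-c,a]]
det = 1·-1 - 1·-2 = 1
Inverse = (1/1)·[[-1, -1], [2, 1]]
        = [[-1, -1], [2, 1]]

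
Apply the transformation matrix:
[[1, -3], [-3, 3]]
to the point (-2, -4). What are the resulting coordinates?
(10, -6)

Matrix multiplication:
[[1, -3], [-3, 3]] × [-2, -4]ᵀ
= [1×-2 + -3×-4, -3×-2 + 3×-4]ᵀ
= [10.0000, -6.0000]ᵀ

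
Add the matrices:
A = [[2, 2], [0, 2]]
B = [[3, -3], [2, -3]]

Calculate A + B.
[[5, -1], [2, -1]]

Add corresponding elements:
(2)+(3)=5
(2)+(-3)=-1
(0)+(2)=2
(2)+(-3)=-1
A + B = [[5, -1], [2, -1]]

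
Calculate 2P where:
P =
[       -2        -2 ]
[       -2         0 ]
2P =
[       -4        -4 ]
[       -4         0 ]

Scalar multiplication is elementwise: (2P)[i][j] = 2 * P[i][j].
  (2P)[0][0] = 2 * (-2) = -4
  (2P)[0][1] = 2 * (-2) = -4
  (2P)[1][0] = 2 * (-2) = -4
  (2P)[1][1] = 2 * (0) = 0
2P =
[       -4        -4 ]
[       -4         0 ]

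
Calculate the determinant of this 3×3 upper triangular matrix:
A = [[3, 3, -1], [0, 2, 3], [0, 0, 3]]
18

The determinant of a triangular matrix is the product of its diagonal entries (the off-diagonal entries above the diagonal do not affect it).
det(A) = (3) * (2) * (3) = 18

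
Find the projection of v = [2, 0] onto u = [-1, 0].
[2, 0]

The projection of v onto u is proj_u(v) = ((v·u) / (u·u)) · u.
v·u = (2)*(-1) + (0)*(0) = -2.
u·u = (-1)*(-1) + (0)*(0) = 1.
coefficient = -2 / 1 = -2.
proj_u(v) = -2 · [-1, 0] = [2, 0].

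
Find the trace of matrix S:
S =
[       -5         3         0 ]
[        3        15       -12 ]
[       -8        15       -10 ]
tr(S) = -5 + 15 - 10 = 0

The trace of a square matrix is the sum of its diagonal entries.
Diagonal entries of S: S[0][0] = -5, S[1][1] = 15, S[2][2] = -10.
tr(S) = -5 + 15 - 10 = 0.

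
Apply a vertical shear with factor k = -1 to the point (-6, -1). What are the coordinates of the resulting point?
(-6, 5)

Shear matrix for vertical shear with factor k = -1:
[[1, 0], [-1, 1]]
Result: (-6, -1) → (-6, 5)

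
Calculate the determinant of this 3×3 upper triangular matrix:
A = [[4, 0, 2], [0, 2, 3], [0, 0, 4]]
32

The determinant of a triangular matrix is the product of its diagonal entries (the off-diagonal entries above the diagonal do not affect it).
det(A) = (4) * (2) * (4) = 32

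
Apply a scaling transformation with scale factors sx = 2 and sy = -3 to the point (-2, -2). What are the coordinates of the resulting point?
(-4, 6)

Scaling matrix:
[[2, 0], [0, -3]]
Result: (-2 × 2, -2 × -3) = (-4, 6)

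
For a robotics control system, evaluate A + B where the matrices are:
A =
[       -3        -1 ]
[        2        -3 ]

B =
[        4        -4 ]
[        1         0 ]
A + B =
[        1        -5 ]
[        3        -3 ]

Matrix addition is elementwise: (A+B)[i][j] = A[i][j] + B[i][j].
  (A+B)[0][0] = (-3) + (4) = 1
  (A+B)[0][1] = (-1) + (-4) = -5
  (A+B)[1][0] = (2) + (1) = 3
  (A+B)[1][1] = (-3) + (0) = -3
A + B =
[        1        -5 ]
[        3        -3 ]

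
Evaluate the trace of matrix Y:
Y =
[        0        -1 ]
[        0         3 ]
tr(Y) = 0 + 3 = 3

The trace of a square matrix is the sum of its diagonal entries.
Diagonal entries of Y: Y[0][0] = 0, Y[1][1] = 3.
tr(Y) = 0 + 3 = 3.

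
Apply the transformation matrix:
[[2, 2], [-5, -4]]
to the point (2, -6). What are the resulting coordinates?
(-8, 14)

Matrix multiplication:
[[2, 2], [-5, -4]] × [2, -6]ᵀ
= [2×2 + 2×-6, -5×2 + -4×-6]ᵀ
= [-8.0000, 14.0000]ᵀ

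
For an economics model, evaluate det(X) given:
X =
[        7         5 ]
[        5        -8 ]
det(X) = -81

For a 2×2 matrix [[a, b], [c, d]], det = a*d - b*c.
det(X) = (7)*(-8) - (5)*(5) = -56 - 25 = -81.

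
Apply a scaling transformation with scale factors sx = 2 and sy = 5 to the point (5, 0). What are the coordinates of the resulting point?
(10, 0)

Scaling matrix:
[[2, 0], [0, 5]]
Result: (5 × 2, 0 × 5) = (10, 0)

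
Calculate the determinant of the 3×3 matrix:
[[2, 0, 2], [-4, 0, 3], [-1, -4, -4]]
56

Expansion along first row:
det = 2·det([[0,3],[-4,-4]]) - 0·det([[-4,3],[-1,-4]]) + 2·det([[-4,0],[-1,-4]])
    = 2·(0·-4 - 3·-4) - 0·(-4·-4 - 3·-1) + 2·(-4·-4 - 0·-1)
    = 2·12 - 0·19 + 2·16
    = 24 + 0 + 32 = 56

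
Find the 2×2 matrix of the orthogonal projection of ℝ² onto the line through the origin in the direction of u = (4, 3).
[[16/25, 12/25], [12/25, 9/25]]

The orthogonal projection onto the line spanned by a nonzero vector u = (a, b) has matrix P = (u uᵀ) / (uᵀ u) = (1/(a² + b²)) · [[a², ab], [ab, b²]].
Here u = (4, 3), so a² + b² = 16 + 9 = 25.
P = (1/25) · [[16, 12], [12, 9]] = [[16/25, 12/25], [12/25, 9/25]].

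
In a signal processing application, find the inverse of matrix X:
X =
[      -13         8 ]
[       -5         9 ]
det(X) = -77
X⁻¹ =
[    -9/77      8/77 ]
[    -5/77     13/77 ]

For a 2×2 matrix X = [[a, b], [c, d]] with det(X) ≠ 0, X⁻¹ = (1/det(X)) * [[d, -b], [-c, a]].
det(X) = (-13)*(9) - (8)*(-5) = -117 + 40 = -77.
X⁻¹ = (1/-77) * [[9, -8], [5, -13]].
Dividing each entry by -77 and reducing:
X⁻¹ =
[    -9/77      8/77 ]
[    -5/77     13/77 ]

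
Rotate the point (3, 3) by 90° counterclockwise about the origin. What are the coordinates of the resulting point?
(-3, 3)

Rotation matrix R(θ) = [[cos θ, -sin θ], [sin θ, cos θ]]; for θ = 90°:
R = [[0, -1], [1, 0]]
Result: R × [3, 3]ᵀ = [0·3 + (-1)·3, 1·3 + (0)·3]ᵀ = (-3, 3)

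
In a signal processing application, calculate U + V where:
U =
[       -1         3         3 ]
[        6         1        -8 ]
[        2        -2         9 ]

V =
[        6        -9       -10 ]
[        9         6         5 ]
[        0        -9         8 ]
U + V =
[        5        -6        -7 ]
[       15         7        -3 ]
[        2       -11        17 ]

Matrix addition is elementwise: (U+V)[i][j] = U[i][j] + V[i][j].
  (U+V)[0][0] = (-1) + (6) = 5
  (U+V)[0][1] = (3) + (-9) = -6
  (U+V)[0][2] = (3) + (-10) = -7
  (U+V)[1][0] = (6) + (9) = 15
  (U+V)[1][1] = (1) + (6) = 7
  (U+V)[1][2] = (-8) + (5) = -3
  (U+V)[2][0] = (2) + (0) = 2
  (U+V)[2][1] = (-2) + (-9) = -11
  (U+V)[2][2] = (9) + (8) = 17
U + V =
[        5        -6        -7 ]
[       15         7        -3 ]
[        2       -11        17 ]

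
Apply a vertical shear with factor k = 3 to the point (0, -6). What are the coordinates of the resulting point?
(0, -6)

Shear matrix for vertical shear with factor k = 3:
[[1, 0], [3, 1]]
Result: (0, -6) → (0, -6)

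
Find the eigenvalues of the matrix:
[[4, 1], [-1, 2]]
λ = 3 and λ = 3

Characteristic equation: det(A - λI) = 0
λ² - (trace)λ + (det) = 0
λ² - (6)λ + (9) = 0
λ² - 6λ + 9 = 0
Solving: λ = 3, 3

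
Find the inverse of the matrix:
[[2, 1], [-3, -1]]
[[-1, -1], [3, 2]]

For [[a,b],[c,d]], inverse = (1/det)·[[d,-b],[-c,a]]
det = 2·-1 - 1·-3 = 1
Inverse = (1/1)·[[-1, -1], [3, 2]]
        = [[-1, -1], [3, 2]]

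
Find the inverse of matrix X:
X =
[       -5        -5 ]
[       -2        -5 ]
det(X) = 15
X⁻¹ =
[     -1/3       1/3 ]
[     2/15      -1/3 ]

For a 2×2 matrix X = [[a, b], [c, d]] with det(X) ≠ 0, X⁻¹ = (1/det(X)) * [[d, -b], [-c, a]].
det(X) = (-5)*(-5) - (-5)*(-2) = 25 - 10 = 15.
X⁻¹ = (1/15) * [[-5, 5], [2, -5]].
Dividing each entry by 15 and reducing:
X⁻¹ =
[     -1/3       1/3 ]
[     2/15      -1/3 ]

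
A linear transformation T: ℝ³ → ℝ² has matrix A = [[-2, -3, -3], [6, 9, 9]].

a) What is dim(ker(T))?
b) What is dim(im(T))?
dim(ker) = 2, dim(im) = 1

Observe that row 2 = -3 × row 1 (so the rows are linearly dependent).
Thus rank(A) = 1 (only one linearly independent row).
dim(im(T)) = rank(A) = 1.
By the rank-nullity theorem applied to T: ℝ³ → ℝ², rank(A) + nullity(A) = 3 (the domain dimension), so dim(ker(T)) = 3 - 1 = 2.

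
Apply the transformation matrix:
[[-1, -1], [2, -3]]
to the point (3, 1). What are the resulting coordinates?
(-4, 3)

Matrix multiplication:
[[-1, -1], [2, -3]] × [3, 1]ᵀ
= [-1×3 + -1×1, 2×3 + -3×1]ᵀ
= [-4.0000, 3.0000]ᵀ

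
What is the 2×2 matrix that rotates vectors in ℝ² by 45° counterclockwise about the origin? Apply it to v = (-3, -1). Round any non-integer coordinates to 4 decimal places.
R = [[√2/2, -√2/2], [√2/2, √2/2]]; R·v = (-1.4142, -2.8284)

A counterclockwise rotation by angle θ in ℝ² has matrix R(θ) = [[cos θ, -sin θ], [sin θ, cos θ]].
For θ = 45°: cos θ = √2/2, sin θ = √2/2.
R(45°) = [[√2/2, -√2/2], [√2/2, √2/2]].
R·v = [√2/2·-3 + (-√2/2)·-1, √2/2·-3 + √2/2·-1] = (-1.4142, -2.8284).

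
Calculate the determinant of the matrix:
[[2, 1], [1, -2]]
-5

For a 2×2 matrix [[a, b], [c, d]], det = ad - bc
det = (2)(-2) - (1)(1) = -4 - 1 = -5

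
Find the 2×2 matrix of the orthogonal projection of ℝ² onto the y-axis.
[[0, 0], [0, 1]]

The orthogonal projection onto the line spanned by a nonzero vector u = (a, b) has matrix P = (u uᵀ) / (uᵀ u) = (1/(a² + b²)) · [[a², ab], [ab, b²]].
Here u = (0, 1), so a² + b² = 0 + 1 = 1.
P = (1/1) · [[0, 0], [0, 1]] = [[0, 0], [0, 1]].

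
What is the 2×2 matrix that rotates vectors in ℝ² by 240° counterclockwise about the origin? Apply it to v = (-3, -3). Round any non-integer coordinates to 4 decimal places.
R = [[-1/2, √3/2], [-√3/2, -1/2]]; R·v = (-1.0981, 4.0981)

A counterclockwise rotation by angle θ in ℝ² has matrix R(θ) = [[cos θ, -sin θ], [sin θ, cos θ]].
For θ = 240°: cos θ = -1/2, sin θ = -√3/2.
R(240°) = [[-1/2, √3/2], [-√3/2, -1/2]].
R·v = [-1/2·-3 + (√3/2)·-3, -√3/2·-3 + -1/2·-3] = (-1.0981, 4.0981).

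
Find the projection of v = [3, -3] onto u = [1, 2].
[-3/5, -6/5]

The projection of v onto u is proj_u(v) = ((v·u) / (u·u)) · u.
v·u = (3)*(1) + (-3)*(2) = -3.
u·u = (1)*(1) + (2)*(2) = 5.
coefficient = -3 / 5 = -3/5.
proj_u(v) = -3/5 · [1, 2] = [-3/5, -6/5].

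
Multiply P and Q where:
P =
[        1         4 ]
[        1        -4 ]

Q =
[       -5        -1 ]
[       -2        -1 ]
PQ =
[      -13        -5 ]
[        3         3 ]

Matrix multiplication: (PQ)[i][j] = sum over k of P[i][k] * Q[k][j].
  (PQ)[0][0] = (1)*(-5) + (4)*(-2) = -13
  (PQ)[0][1] = (1)*(-1) + (4)*(-1) = -5
  (PQ)[1][0] = (1)*(-5) + (-4)*(-2) = 3
  (PQ)[1][1] = (1)*(-1) + (-4)*(-1) = 3
PQ =
[      -13        -5 ]
[        3         3 ]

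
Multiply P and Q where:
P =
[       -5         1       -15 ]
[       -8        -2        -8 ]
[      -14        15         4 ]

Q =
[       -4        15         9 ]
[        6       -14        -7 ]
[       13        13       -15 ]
PQ =
[     -169      -284       173 ]
[      -84      -196        62 ]
[      198      -368      -291 ]

Matrix multiplication: (PQ)[i][j] = sum over k of P[i][k] * Q[k][j].
  (PQ)[0][0] = (-5)*(-4) + (1)*(6) + (-15)*(13) = -169
  (PQ)[0][1] = (-5)*(15) + (1)*(-14) + (-15)*(13) = -284
  (PQ)[0][2] = (-5)*(9) + (1)*(-7) + (-15)*(-15) = 173
  (PQ)[1][0] = (-8)*(-4) + (-2)*(6) + (-8)*(13) = -84
  (PQ)[1][1] = (-8)*(15) + (-2)*(-14) + (-8)*(13) = -196
  (PQ)[1][2] = (-8)*(9) + (-2)*(-7) + (-8)*(-15) = 62
  (PQ)[2][0] = (-14)*(-4) + (15)*(6) + (4)*(13) = 198
  (PQ)[2][1] = (-14)*(15) + (15)*(-14) + (4)*(13) = -368
  (PQ)[2][2] = (-14)*(9) + (15)*(-7) + (4)*(-15) = -291
PQ =
[     -169      -284       173 ]
[      -84      -196        62 ]
[      198      -368      -291 ]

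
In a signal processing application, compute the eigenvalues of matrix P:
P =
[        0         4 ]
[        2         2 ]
λ = -2, 4

Solve det(P - λI) = 0. For a 2×2 matrix the characteristic equation is λ² - (trace)λ + det = 0.
trace(P) = a + d = 0 + 2 = 2.
det(P) = a*d - b*c = (0)*(2) - (4)*(2) = 0 - 8 = -8.
Characteristic equation: λ² - (2)λ + (-8) = 0.
Discriminant = (2)² - 4*(-8) = 4 + 32 = 36.
λ = (2 ± √36) / 2 = (2 ± 6) / 2 = -2, 4.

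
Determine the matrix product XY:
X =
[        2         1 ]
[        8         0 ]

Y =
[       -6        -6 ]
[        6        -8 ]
XY =
[       -6       -20 ]
[      -48       -48 ]

Matrix multiplication: (XY)[i][j] = sum over k of X[i][k] * Y[k][j].
  (XY)[0][0] = (2)*(-6) + (1)*(6) = -6
  (XY)[0][1] = (2)*(-6) + (1)*(-8) = -20
  (XY)[1][0] = (8)*(-6) + (0)*(6) = -48
  (XY)[1][1] = (8)*(-6) + (0)*(-8) = -48
XY =
[       -6       -20 ]
[      -48       -48 ]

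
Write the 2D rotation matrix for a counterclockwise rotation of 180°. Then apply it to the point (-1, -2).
R = [[-1, 0], [0, -1]]; R·(-1, -2) = (1, 2)

Rotation matrix formula: R(θ) = [[cos θ, -sin θ], [sin θ, cos θ]]
For θ = 180°:
cos(180°) = -1
sin(180°) = 0
R = [[-1, 0], [0, -1]]
Apply to (-1, -2): [-1·-1 + (0)·-2, 0·-1 + -1·-2] = (1, 2)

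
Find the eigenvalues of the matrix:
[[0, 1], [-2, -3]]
λ = -2 and λ = -1

Characteristic equation: det(A - λI) = 0
λ² - (trace)λ + (det) = 0
λ² - (-3)λ + (2) = 0
λ² + 3λ + 2 = 0
Solving: λ = -2, -1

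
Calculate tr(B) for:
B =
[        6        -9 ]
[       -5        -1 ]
tr(B) = 6 - 1 = 5

The trace of a square matrix is the sum of its diagonal entries.
Diagonal entries of B: B[0][0] = 6, B[1][1] = -1.
tr(B) = 6 - 1 = 5.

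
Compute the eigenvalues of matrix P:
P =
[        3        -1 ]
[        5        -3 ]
λ = -2, 2

Solve det(P - λI) = 0. For a 2×2 matrix the characteristic equation is λ² - (trace)λ + det = 0.
trace(P) = a + d = 3 - 3 = 0.
det(P) = a*d - b*c = (3)*(-3) - (-1)*(5) = -9 + 5 = -4.
Characteristic equation: λ² - (0)λ + (-4) = 0.
Discriminant = (0)² - 4*(-4) = 0 + 16 = 16.
λ = (0 ± √16) / 2 = (0 ± 4) / 2 = -2, 2.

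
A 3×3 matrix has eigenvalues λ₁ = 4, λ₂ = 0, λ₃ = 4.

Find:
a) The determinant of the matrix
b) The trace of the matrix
det = 0, trace = 8

Two standard eigenvalue identities:
- det(A) equals the product of the eigenvalues (counted with multiplicity).
- trace(A) equals the sum of the eigenvalues.
det(A) = (4)*(0)*(4) = 0.
trace(A) = 4 + 0 + 4 = 8.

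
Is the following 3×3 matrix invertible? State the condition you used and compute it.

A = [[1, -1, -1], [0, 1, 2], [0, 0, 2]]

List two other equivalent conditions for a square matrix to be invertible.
Yes, invertible; det(A) = 2 ≠ 0. Equivalent conditions: rank(A) = 3; Ax = 0 has only the trivial solution; 0 is not an eigenvalue; the columns of A are linearly independent.

To check invertibility, compute det(A).
The given matrix is triangular, so det(A) equals the product of its diagonal entries = 2 ≠ 0.
Since det(A) ≠ 0, A is invertible.
Equivalent conditions for a square matrix A to be invertible:
- rank(A) = 3 (full rank).
- The homogeneous system Ax = 0 has only the trivial solution x = 0.
- 0 is not an eigenvalue of A.
- The columns (equivalently rows) of A are linearly independent.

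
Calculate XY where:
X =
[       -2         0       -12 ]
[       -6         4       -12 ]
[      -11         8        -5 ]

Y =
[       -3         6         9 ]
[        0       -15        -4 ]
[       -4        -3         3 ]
XY =
[       54        24       -54 ]
[       66       -60      -106 ]
[       53      -171      -146 ]

Matrix multiplication: (XY)[i][j] = sum over k of X[i][k] * Y[k][j].
  (XY)[0][0] = (-2)*(-3) + (0)*(0) + (-12)*(-4) = 54
  (XY)[0][1] = (-2)*(6) + (0)*(-15) + (-12)*(-3) = 24
  (XY)[0][2] = (-2)*(9) + (0)*(-4) + (-12)*(3) = -54
  (XY)[1][0] = (-6)*(-3) + (4)*(0) + (-12)*(-4) = 66
  (XY)[1][1] = (-6)*(6) + (4)*(-15) + (-12)*(-3) = -60
  (XY)[1][2] = (-6)*(9) + (4)*(-4) + (-12)*(3) = -106
  (XY)[2][0] = (-11)*(-3) + (8)*(0) + (-5)*(-4) = 53
  (XY)[2][1] = (-11)*(6) + (8)*(-15) + (-5)*(-3) = -171
  (XY)[2][2] = (-11)*(9) + (8)*(-4) + (-5)*(3) = -146
XY =
[       54        24       -54 ]
[       66       -60      -106 ]
[       53      -171      -146 ]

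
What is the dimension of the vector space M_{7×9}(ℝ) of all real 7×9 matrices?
Dimension = 63

A real 7×9 matrix is determined by its 7·9 = 63 independent entries.
A standard basis is {E_ij : 1 ≤ i ≤ 7, 1 ≤ j ≤ 9}, where E_ij has a 1 in position (i, j) and 0 elsewhere — there are 63 such matrices, and they are linearly independent and span M_{7×9}(ℝ).
Therefore dim(M_{7×9}(ℝ)) = 63.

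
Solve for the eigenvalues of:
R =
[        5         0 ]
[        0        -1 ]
λ = -1, 5

Solve det(R - λI) = 0. For a 2×2 matrix the characteristic equation is λ² - (trace)λ + det = 0.
trace(R) = a + d = 5 - 1 = 4.
det(R) = a*d - b*c = (5)*(-1) - (0)*(0) = -5 - 0 = -5.
Characteristic equation: λ² - (4)λ + (-5) = 0.
Discriminant = (4)² - 4*(-5) = 16 + 20 = 36.
λ = (4 ± √36) / 2 = (4 ± 6) / 2 = -1, 5.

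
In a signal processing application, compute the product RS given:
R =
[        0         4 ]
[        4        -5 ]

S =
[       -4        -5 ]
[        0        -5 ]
RS =
[        0       -20 ]
[      -16         5 ]

Matrix multiplication: (RS)[i][j] = sum over k of R[i][k] * S[k][j].
  (RS)[0][0] = (0)*(-4) + (4)*(0) = 0
  (RS)[0][1] = (0)*(-5) + (4)*(-5) = -20
  (RS)[1][0] = (4)*(-4) + (-5)*(0) = -16
  (RS)[1][1] = (4)*(-5) + (-5)*(-5) = 5
RS =
[        0       -20 ]
[      -16         5 ]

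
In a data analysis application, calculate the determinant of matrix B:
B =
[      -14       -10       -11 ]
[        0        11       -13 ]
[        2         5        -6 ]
det(B) = 516

Expand along row 0 (cofactor expansion): det(B) = a*(e*i - f*h) - b*(d*i - f*g) + c*(d*h - e*g), where the 3×3 is [[a, b, c], [d, e, f], [g, h, i]].
Minor M_00 = (11)*(-6) - (-13)*(5) = -66 + 65 = -1.
Minor M_01 = (0)*(-6) - (-13)*(2) = 0 + 26 = 26.
Minor M_02 = (0)*(5) - (11)*(2) = 0 - 22 = -22.
det(B) = (-14)*(-1) - (-10)*(26) + (-11)*(-22) = 14 + 260 + 242 = 516.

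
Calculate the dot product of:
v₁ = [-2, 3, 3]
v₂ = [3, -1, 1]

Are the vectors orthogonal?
-6, No

The dot product is the sum of products of corresponding components.
v₁·v₂ = (-2)*(3) + (3)*(-1) + (3)*(1) = -6 - 3 + 3 = -6.
Two vectors are orthogonal iff their dot product is 0; here the dot product is -6, so the vectors are not orthogonal.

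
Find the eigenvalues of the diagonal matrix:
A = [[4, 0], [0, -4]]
λ₁ = 4, λ₂ = -4

The characteristic polynomial of A is det(A - λI) = (4 - λ)(-4 - λ) = 0.
The roots are λ = 4 and λ = -4, so the eigenvalues are the diagonal entries.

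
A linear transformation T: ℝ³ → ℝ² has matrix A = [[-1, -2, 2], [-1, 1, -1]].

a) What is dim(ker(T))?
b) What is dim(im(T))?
dim(ker) = 1, dim(im) = 2

The two rows are not scalar multiples of one another (no single k satisfies row 2 = k × row 1), so they are linearly independent.
Thus rank(A) = 2.
dim(im(T)) = rank(A) = 2.
By the rank-nullity theorem applied to T: ℝ³ → ℝ², rank(A) + nullity(A) = 3 (the domain dimension), so dim(ker(T)) = 3 - 2 = 1.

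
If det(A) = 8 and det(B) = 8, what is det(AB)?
64

Use the multiplicative property of determinants: det(AB) = det(A)*det(B).
det(AB) = (8)*(8) = 64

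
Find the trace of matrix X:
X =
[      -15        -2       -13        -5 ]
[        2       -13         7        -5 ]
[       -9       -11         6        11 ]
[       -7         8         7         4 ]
tr(X) = -15 - 13 + 6 + 4 = -18

The trace of a square matrix is the sum of its diagonal entries.
Diagonal entries of X: X[0][0] = -15, X[1][1] = -13, X[2][2] = 6, X[3][3] = 4.
tr(X) = -15 - 13 + 6 + 4 = -18.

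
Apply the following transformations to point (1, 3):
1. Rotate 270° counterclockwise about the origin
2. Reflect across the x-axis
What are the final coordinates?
(3, 1)

Step 1: Rotate 270° → (3, -1)
Step 2: Reflect across the x-axis → (3, 1)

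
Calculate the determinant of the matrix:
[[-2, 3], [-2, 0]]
6

For a 2×2 matrix [[a, b], [c, d]], det = ad - bc
det = (-2)(0) - (3)(-2) = 0 - -6 = 6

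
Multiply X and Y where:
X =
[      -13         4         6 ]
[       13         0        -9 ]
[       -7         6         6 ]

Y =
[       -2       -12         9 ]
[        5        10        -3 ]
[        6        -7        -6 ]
XY =
[       82       154      -165 ]
[      -80       -93       171 ]
[       80       102      -117 ]

Matrix multiplication: (XY)[i][j] = sum over k of X[i][k] * Y[k][j].
  (XY)[0][0] = (-13)*(-2) + (4)*(5) + (6)*(6) = 82
  (XY)[0][1] = (-13)*(-12) + (4)*(10) + (6)*(-7) = 154
  (XY)[0][2] = (-13)*(9) + (4)*(-3) + (6)*(-6) = -165
  (XY)[1][0] = (13)*(-2) + (0)*(5) + (-9)*(6) = -80
  (XY)[1][1] = (13)*(-12) + (0)*(10) + (-9)*(-7) = -93
  (XY)[1][2] = (13)*(9) + (0)*(-3) + (-9)*(-6) = 171
  (XY)[2][0] = (-7)*(-2) + (6)*(5) + (6)*(6) = 80
  (XY)[2][1] = (-7)*(-12) + (6)*(10) + (6)*(-7) = 102
  (XY)[2][2] = (-7)*(9) + (6)*(-3) + (6)*(-6) = -117
XY =
[       82       154      -165 ]
[      -80       -93       171 ]
[       80       102      -117 ]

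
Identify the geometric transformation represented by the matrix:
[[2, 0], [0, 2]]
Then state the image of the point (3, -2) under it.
uniform scaling by factor 2; image of (3, -2) is (6, -4)

This is a diagonal matrix with equal entries 2, so it scales both axes by the same factor 2.
The matrix [[2, 0], [0, 2]] represents: uniform scaling by factor 2.
Applying it to (3, -2): [2·3 + 0·-2, 0·3 + 2·-2] = (6, -4).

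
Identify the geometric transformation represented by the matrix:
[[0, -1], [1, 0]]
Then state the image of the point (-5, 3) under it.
rotation by 90° counterclockwise; image of (-5, 3) is (-3, -5)

This matches the form [[cos θ, -sin θ], [sin θ, cos θ]] of a rotation matrix; reading off cos θ and sin θ gives the angle.
The matrix [[0, -1], [1, 0]] represents: rotation by 90° counterclockwise.
Applying it to (-5, 3): [0·-5 + -1·3, 1·-5 + 0·3] = (-3, -5).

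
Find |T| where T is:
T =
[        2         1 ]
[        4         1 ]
det(T) = -2

For a 2×2 matrix [[a, b], [c, d]], det = a*d - b*c.
det(T) = (2)*(1) - (1)*(4) = 2 - 4 = -2.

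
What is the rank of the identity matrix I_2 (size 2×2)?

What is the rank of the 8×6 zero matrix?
rank(I_2) = 2, rank(0) = 0

The identity I_2 has 2 columns that are the standard basis vectors e_1, …, e_2. These are linearly independent, so all 2 columns are pivots and rank(I_2) = 2.
The 8×6 zero matrix has every entry zero, so every row is the zero row and there are no pivots; rank(0) = 0.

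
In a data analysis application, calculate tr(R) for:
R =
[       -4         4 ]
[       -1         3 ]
tr(R) = -4 + 3 = -1

The trace of a square matrix is the sum of its diagonal entries.
Diagonal entries of R: R[0][0] = -4, R[1][1] = 3.
tr(R) = -4 + 3 = -1.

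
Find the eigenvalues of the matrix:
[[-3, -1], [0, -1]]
λ = -3 and λ = -1

Characteristic equation: det(A - λI) = 0
λ² - (trace)λ + (det) = 0
λ² - (-4)λ + (3) = 0
λ² + 4λ + 3 = 0
Solving: λ = -3, -1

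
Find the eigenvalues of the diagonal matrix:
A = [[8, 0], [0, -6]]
λ₁ = 8, λ₂ = -6

The characteristic polynomial of A is det(A - λI) = (8 - λ)(-6 - λ) = 0.
The roots are λ = 8 and λ = -6, so the eigenvalues are the diagonal entries.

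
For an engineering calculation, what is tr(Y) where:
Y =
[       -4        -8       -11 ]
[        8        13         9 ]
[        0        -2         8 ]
tr(Y) = -4 + 13 + 8 = 17

The trace of a square matrix is the sum of its diagonal entries.
Diagonal entries of Y: Y[0][0] = -4, Y[1][1] = 13, Y[2][2] = 8.
tr(Y) = -4 + 13 + 8 = 17.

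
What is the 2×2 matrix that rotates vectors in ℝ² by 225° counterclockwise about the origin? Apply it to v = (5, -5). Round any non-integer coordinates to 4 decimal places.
R = [[-√2/2, √2/2], [-√2/2, -√2/2]]; R·v = (-7.0711, 0.0000)

A counterclockwise rotation by angle θ in ℝ² has matrix R(θ) = [[cos θ, -sin θ], [sin θ, cos θ]].
For θ = 225°: cos θ = -√2/2, sin θ = -√2/2.
R(225°) = [[-√2/2, √2/2], [-√2/2, -√2/2]].
R·v = [-√2/2·5 + (√2/2)·-5, -√2/2·5 + -√2/2·-5] = (-7.0711, 0.0000).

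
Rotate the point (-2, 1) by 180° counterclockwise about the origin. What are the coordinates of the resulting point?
(2, -1)

Rotation matrix R(θ) = [[cos θ, -sin θ], [sin θ, cos θ]]; for θ = 180°:
R = [[-1, 0], [0, -1]]
Result: R × [-2, 1]ᵀ = [-1·-2 + (0)·1, 0·-2 + (-1)·1]ᵀ = (2, -1)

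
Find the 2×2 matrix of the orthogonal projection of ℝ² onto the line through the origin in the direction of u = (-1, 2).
[[1/5, -2/5], [-2/5, 4/5]]

The orthogonal projection onto the line spanned by a nonzero vector u = (a, b) has matrix P = (u uᵀ) / (uᵀ u) = (1/(a² + b²)) · [[a², ab], [ab, b²]].
Here u = (-1, 2), so a² + b² = 1 + 4 = 5.
P = (1/5) · [[1, -2], [-2, 4]] = [[1/5, -2/5], [-2/5, 4/5]].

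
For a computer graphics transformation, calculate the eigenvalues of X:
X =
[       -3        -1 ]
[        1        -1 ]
λ = -2, -2

Solve det(X - λI) = 0. For a 2×2 matrix the characteristic equation is λ² - (trace)λ + det = 0.
trace(X) = a + d = -3 - 1 = -4.
det(X) = a*d - b*c = (-3)*(-1) - (-1)*(1) = 3 + 1 = 4.
Characteristic equation: λ² - (-4)λ + (4) = 0.
Discriminant = (-4)² - 4*(4) = 16 - 16 = 0.
λ = (-4 ± √0) / 2 = (-4 ± 0) / 2 = -2, -2.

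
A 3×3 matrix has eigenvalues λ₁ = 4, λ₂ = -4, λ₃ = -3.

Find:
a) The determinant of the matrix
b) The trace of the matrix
det = 48, trace = -3

Two standard eigenvalue identities:
- det(A) equals the product of the eigenvalues (counted with multiplicity).
- trace(A) equals the sum of the eigenvalues.
det(A) = (4)*(-4)*(-3) = 48.
trace(A) = 4 - 4 - 3 = -3.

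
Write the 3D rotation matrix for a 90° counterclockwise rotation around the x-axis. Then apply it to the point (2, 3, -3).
R = [[1, 0, 0], [0, 0, -1], [0, 1, 0]]; R·(2, 3, -3) = (2, 3, 3)

Rotation matrix for 90° around x-axis:
cos(90°) = 0, sin(90°) = 1
R = [[1, 0, 0], [0, 0, -1], [0, 1, 0]]
Apply to (2, 3, -3): R·[2, 3, -3]ᵀ = (2, 3, 3)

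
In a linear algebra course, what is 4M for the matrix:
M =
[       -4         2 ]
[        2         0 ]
4M =
[      -16         8 ]
[        8         0 ]

Scalar multiplication is elementwise: (4M)[i][j] = 4 * M[i][j].
  (4M)[0][0] = 4 * (-4) = -16
  (4M)[0][1] = 4 * (2) = 8
  (4M)[1][0] = 4 * (2) = 8
  (4M)[1][1] = 4 * (0) = 0
4M =
[      -16         8 ]
[        8         0 ]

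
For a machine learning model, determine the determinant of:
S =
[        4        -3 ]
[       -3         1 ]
det(S) = -5

For a 2×2 matrix [[a, b], [c, d]], det = a*d - b*c.
det(S) = (4)*(1) - (-3)*(-3) = 4 - 9 = -5.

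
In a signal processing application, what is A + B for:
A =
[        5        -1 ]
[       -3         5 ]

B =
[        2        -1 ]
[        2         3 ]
A + B =
[        7        -2 ]
[       -1         8 ]

Matrix addition is elementwise: (A+B)[i][j] = A[i][j] + B[i][j].
  (A+B)[0][0] = (5) + (2) = 7
  (A+B)[0][1] = (-1) + (-1) = -2
  (A+B)[1][0] = (-3) + (2) = -1
  (A+B)[1][1] = (5) + (3) = 8
A + B =
[        7        -2 ]
[       -1         8 ]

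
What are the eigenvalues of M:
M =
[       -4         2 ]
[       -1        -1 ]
λ = -3, -2

Solve det(M - λI) = 0. For a 2×2 matrix the characteristic equation is λ² - (trace)λ + det = 0.
trace(M) = a + d = -4 - 1 = -5.
det(M) = a*d - b*c = (-4)*(-1) - (2)*(-1) = 4 + 2 = 6.
Characteristic equation: λ² - (-5)λ + (6) = 0.
Discriminant = (-5)² - 4*(6) = 25 - 24 = 1.
λ = (-5 ± √1) / 2 = (-5 ± 1) / 2 = -3, -2.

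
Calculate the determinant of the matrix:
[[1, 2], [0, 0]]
0

For a 2×2 matrix [[a, b], [c, d]], det = ad - bc
det = (1)(0) - (2)(0) = 0 - 0 = 0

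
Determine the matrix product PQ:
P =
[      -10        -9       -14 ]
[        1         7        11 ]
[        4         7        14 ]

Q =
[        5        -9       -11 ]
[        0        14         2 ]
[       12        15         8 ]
PQ =
[     -218      -246       -20 ]
[      137       254        91 ]
[      188       272        82 ]

Matrix multiplication: (PQ)[i][j] = sum over k of P[i][k] * Q[k][j].
  (PQ)[0][0] = (-10)*(5) + (-9)*(0) + (-14)*(12) = -218
  (PQ)[0][1] = (-10)*(-9) + (-9)*(14) + (-14)*(15) = -246
  (PQ)[0][2] = (-10)*(-11) + (-9)*(2) + (-14)*(8) = -20
  (PQ)[1][0] = (1)*(5) + (7)*(0) + (11)*(12) = 137
  (PQ)[1][1] = (1)*(-9) + (7)*(14) + (11)*(15) = 254
  (PQ)[1][2] = (1)*(-11) + (7)*(2) + (11)*(8) = 91
  (PQ)[2][0] = (4)*(5) + (7)*(0) + (14)*(12) = 188
  (PQ)[2][1] = (4)*(-9) + (7)*(14) + (14)*(15) = 272
  (PQ)[2][2] = (4)*(-11) + (7)*(2) + (14)*(8) = 82
PQ =
[     -218      -246       -20 ]
[      137       254        91 ]
[      188       272        82 ]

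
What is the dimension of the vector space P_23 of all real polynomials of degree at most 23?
Dimension = 24

A polynomial of degree at most 23 can be written as a₀ + a₁x + a₂x² + … + a_23x^23, with 24 free coefficients a₀, …, a_23.
The set {1, x, x², …, x^23} is a basis: it spans P_23 (every such polynomial is a linear combination of these) and is linearly independent (a polynomial is zero iff all its coefficients are zero).
Therefore dim(P_23) = 23 + 1 = 24.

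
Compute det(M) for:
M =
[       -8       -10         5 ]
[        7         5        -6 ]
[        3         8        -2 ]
det(M) = -59

Expand along row 0 (cofactor expansion): det(M) = a*(e*i - f*h) - b*(d*i - f*g) + c*(d*h - e*g), where the 3×3 is [[a, b, c], [d, e, f], [g, h, i]].
Minor M_00 = (5)*(-2) - (-6)*(8) = -10 + 48 = 38.
Minor M_01 = (7)*(-2) - (-6)*(3) = -14 + 18 = 4.
Minor M_02 = (7)*(8) - (5)*(3) = 56 - 15 = 41.
det(M) = (-8)*(38) - (-10)*(4) + (5)*(41) = -304 + 40 + 205 = -59.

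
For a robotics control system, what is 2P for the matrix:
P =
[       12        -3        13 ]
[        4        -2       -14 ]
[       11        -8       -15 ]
2P =
[       24        -6        26 ]
[        8        -4       -28 ]
[       22       -16       -30 ]

Scalar multiplication is elementwise: (2P)[i][j] = 2 * P[i][j].
  (2P)[0][0] = 2 * (12) = 24
  (2P)[0][1] = 2 * (-3) = -6
  (2P)[0][2] = 2 * (13) = 26
  (2P)[1][0] = 2 * (4) = 8
  (2P)[1][1] = 2 * (-2) = -4
  (2P)[1][2] = 2 * (-14) = -28
  (2P)[2][0] = 2 * (11) = 22
  (2P)[2][1] = 2 * (-8) = -16
  (2P)[2][2] = 2 * (-15) = -30
2P =
[       24        -6        26 ]
[        8        -4       -28 ]
[       22       -16       -30 ]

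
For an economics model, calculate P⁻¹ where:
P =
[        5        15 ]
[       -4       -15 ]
det(P) = -15
P⁻¹ =
[        1         1 ]
[    -4/15      -1/3 ]

For a 2×2 matrix P = [[a, b], [c, d]] with det(P) ≠ 0, P⁻¹ = (1/det(P)) * [[d, -b], [-c, a]].
det(P) = (5)*(-15) - (15)*(-4) = -75 + 60 = -15.
P⁻¹ = (1/-15) * [[-15, -15], [4, 5]].
Dividing each entry by -15 and reducing:
P⁻¹ =
[        1         1 ]
[    -4/15      -1/3 ]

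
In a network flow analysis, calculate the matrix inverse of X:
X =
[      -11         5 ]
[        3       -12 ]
det(X) = 117
X⁻¹ =
[    -4/39    -5/117 ]
[    -1/39   -11/117 ]

For a 2×2 matrix X = [[a, b], [c, d]] with det(X) ≠ 0, X⁻¹ = (1/det(X)) * [[d, -b], [-c, a]].
det(X) = (-11)*(-12) - (5)*(3) = 132 - 15 = 117.
X⁻¹ = (1/117) * [[-12, -5], [-3, -11]].
Dividing each entry by 117 and reducing:
X⁻¹ =
[    -4/39    -5/117 ]
[    -1/39   -11/117 ]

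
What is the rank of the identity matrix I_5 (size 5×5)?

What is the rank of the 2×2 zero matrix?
rank(I_5) = 5, rank(0) = 0

The identity I_5 has 5 columns that are the standard basis vectors e_1, …, e_5. These are linearly independent, so all 5 columns are pivots and rank(I_5) = 5.
The 2×2 zero matrix has every entry zero, so every row is the zero row and there are no pivots; rank(0) = 0.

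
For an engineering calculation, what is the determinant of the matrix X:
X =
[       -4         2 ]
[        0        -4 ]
det(X) = 16

For a 2×2 matrix [[a, b], [c, d]], det = a*d - b*c.
det(X) = (-4)*(-4) - (2)*(0) = 16 - 0 = 16.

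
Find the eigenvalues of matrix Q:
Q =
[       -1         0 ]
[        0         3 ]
λ = -1, 3

Solve det(Q - λI) = 0. For a 2×2 matrix the characteristic equation is λ² - (trace)λ + det = 0.
trace(Q) = a + d = -1 + 3 = 2.
det(Q) = a*d - b*c = (-1)*(3) - (0)*(0) = -3 - 0 = -3.
Characteristic equation: λ² - (2)λ + (-3) = 0.
Discriminant = (2)² - 4*(-3) = 4 + 12 = 16.
λ = (2 ± √16) / 2 = (2 ± 4) / 2 = -1, 3.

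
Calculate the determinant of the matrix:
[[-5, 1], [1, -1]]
4

For a 2×2 matrix [[a, b], [c, d]], det = ad - bc
det = (-5)(-1) - (1)(1) = 5 - 1 = 4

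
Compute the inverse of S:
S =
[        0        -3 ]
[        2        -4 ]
det(S) = 6
S⁻¹ =
[     -2/3       1/2 ]
[     -1/3         0 ]

For a 2×2 matrix S = [[a, b], [c, d]] with det(S) ≠ 0, S⁻¹ = (1/det(S)) * [[d, -b], [-c, a]].
det(S) = (0)*(-4) - (-3)*(2) = 0 + 6 = 6.
S⁻¹ = (1/6) * [[-4, 3], [-2, 0]].
Dividing each entry by 6 and reducing:
S⁻¹ =
[     -2/3       1/2 ]
[     -1/3         0 ]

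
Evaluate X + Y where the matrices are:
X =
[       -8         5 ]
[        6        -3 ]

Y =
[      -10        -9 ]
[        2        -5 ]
X + Y =
[      -18        -4 ]
[        8        -8 ]

Matrix addition is elementwise: (X+Y)[i][j] = X[i][j] + Y[i][j].
  (X+Y)[0][0] = (-8) + (-10) = -18
  (X+Y)[0][1] = (5) + (-9) = -4
  (X+Y)[1][0] = (6) + (2) = 8
  (X+Y)[1][1] = (-3) + (-5) = -8
X + Y =
[      -18        -4 ]
[        8        -8 ]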